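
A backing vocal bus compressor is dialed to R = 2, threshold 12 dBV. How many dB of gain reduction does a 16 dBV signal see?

The signal is 4 dB above threshold.
A 2:1 ratio leaves 2 dB of that excess.
GR = overshoot in − overshoot out = 4 − 2 = 2 dB.

2 dB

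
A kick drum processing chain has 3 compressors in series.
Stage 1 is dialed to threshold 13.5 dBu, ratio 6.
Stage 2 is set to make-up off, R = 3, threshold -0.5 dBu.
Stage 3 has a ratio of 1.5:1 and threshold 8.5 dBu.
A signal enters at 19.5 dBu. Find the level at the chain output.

Stage 1: 6 dB above 13.5 dBu, reduced 6:1 to 1 dB above → 14.5 dBu.
Stage 2: 15 dB above -0.5 dBu, reduced 3:1 to 5 dB above → 4.5 dBu.
Stage 3: below threshold (4.5 ≤ 8.5); passes unchanged; output 4.5 dBu.

4.5 dBu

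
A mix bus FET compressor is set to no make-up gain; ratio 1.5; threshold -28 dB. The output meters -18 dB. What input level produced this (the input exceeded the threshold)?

Post-compression overshoot = -18 − (-28) = 10 dB.
Before 1.5:1 compression the overshoot was 10 × 1.5 = 15 dB, so input = -28 + 15 = -13 dB.

-13 dB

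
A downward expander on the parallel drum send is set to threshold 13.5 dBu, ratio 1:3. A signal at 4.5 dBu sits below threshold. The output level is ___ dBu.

-13.5 dBu

The input is 9 dB below the 13.5 dBu threshold.
A 1:3 expander multiplies undershoot by 3: 9 × 3 = 27 dB below threshold.
Output = 13.5 − 27 = -13.5 dBu.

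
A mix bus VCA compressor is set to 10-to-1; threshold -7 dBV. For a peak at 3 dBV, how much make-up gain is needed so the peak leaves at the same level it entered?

Overshoot 10 dB → 10/10 = 1 dB after compression, so the compressed level is -7 + 1 = -6 dBV.
Make-up = target − compressed = 3 − (-6) = 9 dB.

9 dB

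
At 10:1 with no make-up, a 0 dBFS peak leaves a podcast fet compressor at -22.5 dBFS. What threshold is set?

-25 dBFS

Input is 25 dB above T (since output overshoot × R = input overshoot: (-22.5 − T)·10 = 0 − T gives T = -25 dBFS).
Check: -25 + (0 − (-25))/10 = -25 + 2.5 = -22.5 dBFS. ✓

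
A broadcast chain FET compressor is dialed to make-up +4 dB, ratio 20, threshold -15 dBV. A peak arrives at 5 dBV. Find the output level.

-10 dBV

5 dBV sits 20 dB over threshold.
At 20:1 the overshoot is divided by 20, leaving 1 dB above threshold.
That puts the output at -14 dBV; make-up adds 4 dB, giving -10 dBV.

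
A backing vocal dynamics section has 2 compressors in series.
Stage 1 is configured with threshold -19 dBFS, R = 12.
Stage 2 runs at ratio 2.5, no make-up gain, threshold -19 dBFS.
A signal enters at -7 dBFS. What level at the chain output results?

-18.6 dBFS

Stage 1: 12 dB above -19 dBFS, reduced 12:1 to 1 dB above → -18 dBFS.
Stage 2: 1 dB above -19 dBFS, reduced 2.5:1 to 0.4 dB above → -18.6 dBFS.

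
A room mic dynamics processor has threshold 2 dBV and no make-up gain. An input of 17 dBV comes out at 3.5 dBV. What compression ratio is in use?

Input overshoot = 17 − 2 = 15 dB; output overshoot = 3.5 − 2 = 1.5 dB.
Ratio = 15 / 1.5 = 10.

10:1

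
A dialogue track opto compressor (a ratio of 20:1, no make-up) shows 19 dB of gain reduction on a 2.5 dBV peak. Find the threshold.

Gain reduction = 2.5 − (-16.5) = 19 dB; output overshoot = GR / (R − 1) = 19 / 19 = 1 dB.
Threshold = output − output overshoot = -16.5 − 1 = -17.5 dBV.

-17.5 dBV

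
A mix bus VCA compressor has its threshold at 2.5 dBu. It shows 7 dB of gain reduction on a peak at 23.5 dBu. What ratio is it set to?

1.5:1

Input overshoot = 23.5 − 2.5 = 21 dB.
Output overshoot = 21 − 7 = 14 dB.
Ratio = input overshoot / output overshoot = 21 / 14 = 1.5.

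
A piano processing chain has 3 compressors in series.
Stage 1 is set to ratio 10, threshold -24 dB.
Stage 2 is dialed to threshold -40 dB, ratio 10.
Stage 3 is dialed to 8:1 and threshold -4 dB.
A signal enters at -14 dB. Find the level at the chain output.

Stage 1: -14 dB is 10 dB over -24 dB; at 10:1 that becomes 1 dB over, giving -23 dB.
Stage 2: overshoot 17 dB → 17/10 = 1.7 dB → -38.3 dB.
Stage 3: -38.3 dB ≤ -4 dB, so stage 3 doesn't engage; output -38.3 dB.

-38.3 dB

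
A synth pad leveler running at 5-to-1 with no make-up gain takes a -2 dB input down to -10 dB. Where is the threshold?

Gain reduction = -2 − (-10) = 8 dB; output overshoot = GR / (R − 1) = 8 / 4 = 2 dB.
Threshold = output − output overshoot = -10 − 2 = -12 dB.

-12 dB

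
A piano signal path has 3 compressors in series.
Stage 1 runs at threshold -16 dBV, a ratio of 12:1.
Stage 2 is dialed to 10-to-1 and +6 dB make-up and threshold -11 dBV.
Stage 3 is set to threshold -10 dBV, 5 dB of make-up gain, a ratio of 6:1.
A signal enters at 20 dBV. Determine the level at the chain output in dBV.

-4.5 dBV

Stage 1: 36 dB above -16 dBV, reduced 12:1 to 3 dB above → -13 dBV.
Stage 2: -13 dBV ≤ -11 dBV, so stage 2 doesn't engage; make-up brings it to -7 dBV.
Stage 3: 3 dB above -10 dBV, reduced 6:1 to 0.5 dB above → -9.5 dBV; +5 dB make-up → -4.5 dBV.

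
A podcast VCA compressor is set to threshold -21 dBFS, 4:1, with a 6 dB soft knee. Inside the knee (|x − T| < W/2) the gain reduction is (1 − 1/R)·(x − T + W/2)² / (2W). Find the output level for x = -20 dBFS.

-21 dBFS

x − T + W/2 = -20 − (-21) + 3 = 4.
GR = (1 − 1/4) × 4² / 12 = 0.75 × 16 / 12 = 1 dB.
Output = -20 − 1 = -21 dBFS.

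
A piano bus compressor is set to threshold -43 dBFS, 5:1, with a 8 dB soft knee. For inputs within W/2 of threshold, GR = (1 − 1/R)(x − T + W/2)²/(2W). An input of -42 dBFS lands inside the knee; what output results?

-43.25 dBFS

x − T + W/2 = -42 − (-43) + 4 = 5.
GR = (1 − 1/5) × 5² / 16 = 0.8 × 25 / 16 = 1.25 dB.
Output = -42 − 1.25 = -43.25 dBFS.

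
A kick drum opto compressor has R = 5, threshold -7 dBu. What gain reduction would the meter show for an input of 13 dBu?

16 dB

13 dBu exceeds the threshold by 20 dB.
After 5:1 compression the overshoot becomes 20/5 = 4 dB.
So the signal is attenuated by 20 − 4 = 16 dB.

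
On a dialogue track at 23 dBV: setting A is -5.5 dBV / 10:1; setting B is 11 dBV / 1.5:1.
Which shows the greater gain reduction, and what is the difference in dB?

A, by 21.65 dB

A: overshoot 28.5 dB → output overshoot 2.85 dB → GR 25.65 dB.
B: overshoot 12 dB → output overshoot 8 dB → GR 4 dB.
Difference: 21.65 dB in favour of A.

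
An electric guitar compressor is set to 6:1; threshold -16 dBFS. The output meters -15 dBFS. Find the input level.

-10 dBFS

The compressed level sits -15 − (-16) = 1 dB over threshold.
Undo the ratio: input overshoot = 1 × 6 = 6 dB, giving input = -10 dBFS.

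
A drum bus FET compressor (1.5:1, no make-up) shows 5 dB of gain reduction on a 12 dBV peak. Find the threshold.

Gain reduction = 12 − 7 = 5 dB; output overshoot = GR / (R − 1) = 5 / 0.5 = 10 dB.
Threshold = output − output overshoot = 7 − 10 = -3 dBV.

-3 dBV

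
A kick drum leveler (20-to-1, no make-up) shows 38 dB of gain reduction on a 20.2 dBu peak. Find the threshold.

Gain reduction = 20.2 − (-17.8) = 38 dB; output overshoot = GR / (R − 1) = 38 / 19 = 2 dB.
Threshold = output − output overshoot = -17.8 − 2 = -19.8 dBu.

-19.8 dBu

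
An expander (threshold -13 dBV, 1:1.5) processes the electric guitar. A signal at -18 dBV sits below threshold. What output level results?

Below threshold, a 1:1.5 expander applies gain = (1.5−1)×(T − x) of attenuation.
(1.5−1) × 5 = 2.5 dB, so output = -18 − 2.5 = -20.5 dBV.

-20.5 dBV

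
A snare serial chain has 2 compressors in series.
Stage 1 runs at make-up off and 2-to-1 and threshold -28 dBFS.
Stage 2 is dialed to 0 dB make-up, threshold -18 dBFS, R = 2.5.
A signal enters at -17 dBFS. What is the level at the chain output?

-22.5 dBFS

Stage 1: -17 dBFS is 11 dB over -28 dBFS; at 2:1 that becomes 5.5 dB over, giving -22.5 dBFS.
Stage 2: -22.5 dBFS ≤ -18 dBFS, so stage 2 doesn't engage; output -22.5 dBFS.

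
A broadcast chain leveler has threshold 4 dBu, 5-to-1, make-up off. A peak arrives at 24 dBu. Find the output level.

8 dBu

The input is 20 dB above the 4 dBu threshold.
The 20 dB excess becomes 4 dB after 5:1 reduction.
Output = 4 + 4 = 8 dBu.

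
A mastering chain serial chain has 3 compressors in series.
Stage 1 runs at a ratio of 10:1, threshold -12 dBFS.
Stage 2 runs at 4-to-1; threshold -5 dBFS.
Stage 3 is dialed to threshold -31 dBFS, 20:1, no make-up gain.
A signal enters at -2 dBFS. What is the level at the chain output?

-30 dBFS

Stage 1: -2 dBFS is 10 dB over -12 dBFS; at 10:1 that becomes 1 dB over, giving -11 dBFS.
Stage 2: -11 dBFS is at or below the -5 dBFS threshold — no compression; output -11 dBFS.
Stage 3: overshoot 20 dB → 20/20 = 1 dB → -30 dBFS.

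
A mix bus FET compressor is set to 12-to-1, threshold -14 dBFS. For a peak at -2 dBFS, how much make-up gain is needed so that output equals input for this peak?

11 dB

Without make-up, output = threshold + overshoot/12 = -14 + 1 = -13 dBFS.
Gap to target: 11 dB.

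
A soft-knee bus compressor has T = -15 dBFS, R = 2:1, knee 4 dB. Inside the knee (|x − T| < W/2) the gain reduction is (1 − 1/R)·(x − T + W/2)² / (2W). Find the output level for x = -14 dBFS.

x − T + W/2 = -14 − (-15) + 2 = 3.
GR = (1 − 1/2) × 3² / 8 = 0.5 × 9 / 8 = 0.5625 dB.
Output = -14 − 0.5625 = -14.5625 dBFS.

-14.5625 dBFS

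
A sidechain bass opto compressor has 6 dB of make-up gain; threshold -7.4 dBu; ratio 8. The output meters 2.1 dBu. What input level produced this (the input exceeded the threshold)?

20.6 dBu

Before make-up, the level was 2.1 − 6 = -3.9 dBu.
Post-compression overshoot = -3.9 − (-7.4) = 3.5 dB.
Input overshoot = R × output overshoot = 28 dB → input = -7.4 + 28 = 20.6 dBu.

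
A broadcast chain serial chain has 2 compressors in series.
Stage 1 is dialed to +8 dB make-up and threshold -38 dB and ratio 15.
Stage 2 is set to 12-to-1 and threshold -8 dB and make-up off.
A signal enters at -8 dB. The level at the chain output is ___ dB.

Stage 1: 30 dB above -38 dB, reduced 15:1 to 2 dB above → -36 dB; +8 dB make-up → -28 dB.
Stage 2: below threshold (-28 ≤ -8); passes unchanged; output -28 dB.

-28 dB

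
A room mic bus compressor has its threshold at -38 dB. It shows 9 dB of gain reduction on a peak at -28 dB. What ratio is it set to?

10:1

Input overshoot = -28 − (-38) = 10 dB.
Output overshoot = 10 − 9 = 1 dB.
Ratio = input overshoot / output overshoot = 10 / 1 = 10.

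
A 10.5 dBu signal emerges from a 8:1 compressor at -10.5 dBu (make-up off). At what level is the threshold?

Input is 24 dB above T (since output overshoot × R = input overshoot: (-10.5 − T)·8 = 10.5 − T gives T = -13.5 dBu).
Check: -13.5 + (10.5 − (-13.5))/8 = -13.5 + 3 = -10.5 dBu. ✓

-13.5 dBu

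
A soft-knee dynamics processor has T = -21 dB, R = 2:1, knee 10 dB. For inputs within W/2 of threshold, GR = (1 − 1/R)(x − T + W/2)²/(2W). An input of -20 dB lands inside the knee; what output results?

-20.9 dB

x − T + W/2 = -20 − (-21) + 5 = 6.
GR = (1 − 1/2) × 6² / 20 = 0.5 × 36 / 20 = 0.9 dB.
Output = -20 − 0.9 = -20.9 dB.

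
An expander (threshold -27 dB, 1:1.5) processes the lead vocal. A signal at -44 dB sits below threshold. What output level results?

Below threshold, a 1:1.5 expander applies gain = (1.5−1)×(T − x) of attenuation.
(1.5−1) × 17 = 8.5 dB, so output = -44 − 8.5 = -52.5 dB.

-52.5 dB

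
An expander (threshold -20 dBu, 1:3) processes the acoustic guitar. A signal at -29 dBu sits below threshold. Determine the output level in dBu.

Undershoot = (-20) − (-29) = 9 dB.
At 1:3, that expands to 27 dB under threshold.
Output = -20 − 27 = -47 dBu.

-47 dBu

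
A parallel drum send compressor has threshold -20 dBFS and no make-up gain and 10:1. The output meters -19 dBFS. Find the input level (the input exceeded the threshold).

Post-compression overshoot = -19 − (-20) = 1 dB.
Input overshoot = R × output overshoot = 10 dB → input = -20 + 10 = -10 dBFS.

-10 dBFS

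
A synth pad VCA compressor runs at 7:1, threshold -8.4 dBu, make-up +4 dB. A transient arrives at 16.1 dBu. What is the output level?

Overshoot: 16.1 − (-8.4) = 24.5 dB.
The 24.5 dB excess becomes 3.5 dB after 7:1 reduction.
So the level is -8.4 + 3.5 = -4.9 dBu; make-up adds 4 dB, giving -0.9 dBu.

-0.9 dBu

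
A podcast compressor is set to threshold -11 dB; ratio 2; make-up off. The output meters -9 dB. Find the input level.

-7 dB

That's 2 dB above the -11 dB threshold.
Undo the ratio: input overshoot = 2 × 2 = 4 dB, giving input = -7 dB.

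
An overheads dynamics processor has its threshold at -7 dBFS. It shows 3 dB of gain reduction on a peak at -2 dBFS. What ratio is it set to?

Input overshoot = -2 − (-7) = 5 dB.
Output overshoot = 5 − 3 = 2 dB.
Ratio = input overshoot / output overshoot = 5 / 2 = 2.5.

2.5:1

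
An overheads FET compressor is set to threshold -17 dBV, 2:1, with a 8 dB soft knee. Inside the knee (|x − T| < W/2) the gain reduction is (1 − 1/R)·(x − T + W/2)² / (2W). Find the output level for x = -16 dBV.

-16.78125 dBV

x − T + W/2 = -16 − (-17) + 4 = 5.
GR = (1 − 1/2) × 5² / 16 = 0.5 × 25 / 16 = 0.78125 dB.
Output = -16 − 0.78125 = -16.78125 dBV.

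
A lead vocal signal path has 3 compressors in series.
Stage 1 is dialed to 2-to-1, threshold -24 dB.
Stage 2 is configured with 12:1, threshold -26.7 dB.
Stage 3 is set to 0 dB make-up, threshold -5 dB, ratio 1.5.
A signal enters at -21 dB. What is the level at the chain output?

Stage 1: overshoot 3 dB → 3/2 = 1.5 dB → -22.5 dB.
Stage 2: 4.2 dB above -26.7 dB, reduced 12:1 to 0.35 dB above → -26.35 dB.
Stage 3: -26.35 dB ≤ -5 dB, so stage 3 doesn't engage; output -26.35 dB.

-26.35 dB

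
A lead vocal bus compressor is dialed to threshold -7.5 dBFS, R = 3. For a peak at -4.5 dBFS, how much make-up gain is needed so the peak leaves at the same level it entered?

The peak compresses to -7.5 + 3/3 = -6.5 dBFS.
To reach -4.5 dBFS requires -4.5 − (-6.5) = 2 dB of make-up.

2 dB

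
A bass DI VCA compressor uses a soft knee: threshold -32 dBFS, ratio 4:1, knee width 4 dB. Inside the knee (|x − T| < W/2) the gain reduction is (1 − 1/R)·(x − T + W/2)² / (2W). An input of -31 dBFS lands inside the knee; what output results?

x − T + W/2 = -31 − (-32) + 2 = 3.
GR = (1 − 1/4) × 3² / 8 = 0.75 × 9 / 8 = 0.84375 dB.
Output = -31 − 0.84375 = -31.84375 dBFS.

-31.84375 dBFS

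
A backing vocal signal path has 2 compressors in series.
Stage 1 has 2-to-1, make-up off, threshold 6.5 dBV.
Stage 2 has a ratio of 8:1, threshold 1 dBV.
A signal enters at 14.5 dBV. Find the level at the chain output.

Stage 1: 14.5 dBV is 8 dB over 6.5 dBV; at 2:1 that becomes 4 dB over, giving 10.5 dBV.
Stage 2: 10.5 dBV is 9.5 dB over 1 dBV; at 8:1 that becomes 1.1875 dB over, giving 2.1875 dBV.

2.1875 dBV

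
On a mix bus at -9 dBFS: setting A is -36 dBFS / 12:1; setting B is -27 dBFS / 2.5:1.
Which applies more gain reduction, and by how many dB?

A, by 13.95 dB

A: GR = 27 − 27/12 = 24.75 dB.
B: GR = 18 − 18/2.5 = 10.8 dB.
A reduces 13.95 dB more.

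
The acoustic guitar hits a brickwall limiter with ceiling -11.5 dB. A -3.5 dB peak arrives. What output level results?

-11.5 dB

The limiter clamps the peak to its -11.5 dB ceiling.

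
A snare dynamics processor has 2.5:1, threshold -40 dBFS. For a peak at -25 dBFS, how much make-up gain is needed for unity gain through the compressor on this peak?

The peak compresses to -40 + 15/2.5 = -34 dBFS.
To reach -25 dBFS requires -25 − (-34) = 9 dB of make-up.

9 dB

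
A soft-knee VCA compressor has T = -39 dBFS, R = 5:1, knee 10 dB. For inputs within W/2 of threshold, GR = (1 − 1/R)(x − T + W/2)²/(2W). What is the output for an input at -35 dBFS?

-38.24 dBFS

x − T + W/2 = -35 − (-39) + 5 = 9.
GR = (1 − 1/5) × 9² / 20 = 0.8 × 81 / 20 = 3.24 dB.
Output = -35 − 3.24 = -38.24 dBFS.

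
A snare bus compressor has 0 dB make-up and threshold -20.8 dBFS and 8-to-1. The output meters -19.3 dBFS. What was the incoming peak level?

-8.8 dBFS

The compressed level sits -19.3 − (-20.8) = 1.5 dB over threshold.
Input overshoot = R × output overshoot = 12 dB → input = -20.8 + 12 = -8.8 dBFS.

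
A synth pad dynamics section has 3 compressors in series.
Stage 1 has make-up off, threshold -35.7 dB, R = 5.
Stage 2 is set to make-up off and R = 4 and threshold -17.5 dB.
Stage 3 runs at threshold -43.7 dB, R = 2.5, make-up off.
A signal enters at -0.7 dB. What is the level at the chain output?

Stage 1: 35 dB above -35.7 dB, reduced 5:1 to 7 dB above → -28.7 dB.
Stage 2: below threshold (-28.7 ≤ -17.5); passes unchanged; output -28.7 dB.
Stage 3: -28.7 dB is 15 dB over -43.7 dB; at 2.5:1 that becomes 6 dB over, giving -37.7 dB.

-37.7 dB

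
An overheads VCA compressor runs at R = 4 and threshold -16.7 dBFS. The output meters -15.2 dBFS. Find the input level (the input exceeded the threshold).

That's 1.5 dB above the -16.7 dBFS threshold.
Before 4:1 compression the overshoot was 1.5 × 4 = 6 dB, so input = -16.7 + 6 = -10.7 dBFS.

-10.7 dBFS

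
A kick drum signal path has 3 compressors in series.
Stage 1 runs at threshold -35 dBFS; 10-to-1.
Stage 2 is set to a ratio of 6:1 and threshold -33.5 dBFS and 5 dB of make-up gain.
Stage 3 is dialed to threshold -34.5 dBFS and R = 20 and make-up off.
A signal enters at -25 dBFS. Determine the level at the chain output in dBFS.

-34.225 dBFS

Stage 1: overshoot 10 dB → 10/10 = 1 dB → -34 dBFS.
Stage 2: -34 dBFS is at or below the -33.5 dBFS threshold — no compression; make-up brings it to -29 dBFS.
Stage 3: -29 dBFS is 5.5 dB over -34.5 dBFS; at 20:1 that becomes 0.275 dB over, giving -34.225 dBFS.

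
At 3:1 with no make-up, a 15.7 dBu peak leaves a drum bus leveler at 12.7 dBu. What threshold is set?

11.2 dBu

Gain reduction = 15.7 − 12.7 = 3 dB; output overshoot = GR / (R − 1) = 3 / 2 = 1.5 dB.
Threshold = output − output overshoot = 12.7 − 1.5 = 11.2 dBu.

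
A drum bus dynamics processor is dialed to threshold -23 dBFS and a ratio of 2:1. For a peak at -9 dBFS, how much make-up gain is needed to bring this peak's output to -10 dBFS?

Overshoot 14 dB → 14/2 = 7 dB after compression, so the compressed level is -23 + 7 = -16 dBFS.
Make-up = target − compressed = -10 − (-16) = 6 dB.

6 dB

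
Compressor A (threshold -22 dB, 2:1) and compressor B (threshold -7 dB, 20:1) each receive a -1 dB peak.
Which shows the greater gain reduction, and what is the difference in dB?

A: overshoot 21 dB → output overshoot 10.5 dB → GR 10.5 dB.
B: overshoot 6 dB → output overshoot 0.3 dB → GR 5.7 dB.
A applies 4.8 dB more gain reduction.

A, by 4.8 dB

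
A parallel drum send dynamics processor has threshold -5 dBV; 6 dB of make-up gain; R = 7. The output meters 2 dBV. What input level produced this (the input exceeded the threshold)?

Before make-up, the level was 2 − 6 = -4 dBV.
The compressed level sits -4 − (-5) = 1 dB over threshold.
Undo the ratio: input overshoot = 1 × 7 = 7 dB, giving input = 2 dBV.

2 dBV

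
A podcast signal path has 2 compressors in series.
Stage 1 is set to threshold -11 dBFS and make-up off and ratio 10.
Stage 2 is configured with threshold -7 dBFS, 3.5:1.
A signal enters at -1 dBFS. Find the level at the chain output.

-10 dBFS

Stage 1: 10 dB above -11 dBFS, reduced 10:1 to 1 dB above → -10 dBFS.
Stage 2: -10 dBFS is at or below the -7 dBFS threshold — no compression; output -10 dBFS.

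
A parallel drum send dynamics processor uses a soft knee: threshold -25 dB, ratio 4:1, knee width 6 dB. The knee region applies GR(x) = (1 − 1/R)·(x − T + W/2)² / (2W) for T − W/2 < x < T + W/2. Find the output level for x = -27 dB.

x − T + W/2 = -27 − (-25) + 3 = 1.
GR = (1 − 1/4) × 1² / 12 = 0.75 × 1 / 12 = 0.0625 dB.
Output = -27 − 0.0625 = -27.0625 dB.

-27.0625 dB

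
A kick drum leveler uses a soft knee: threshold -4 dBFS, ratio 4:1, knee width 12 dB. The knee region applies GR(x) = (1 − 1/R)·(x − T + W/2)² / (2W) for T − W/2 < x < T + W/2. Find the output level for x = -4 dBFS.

-5.125 dBFS

x − T + W/2 = -4 − (-4) + 6 = 6.
GR = (1 − 1/4) × 6² / 24 = 0.75 × 36 / 24 = 1.125 dB.
Output = -4 − 1.125 = -5.125 dBFS.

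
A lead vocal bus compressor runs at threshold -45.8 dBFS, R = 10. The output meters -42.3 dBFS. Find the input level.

-10.8 dBFS

The compressed level sits -42.3 − (-45.8) = 3.5 dB over threshold.
Input overshoot = R × output overshoot = 35 dB → input = -45.8 + 35 = -10.8 dBFS.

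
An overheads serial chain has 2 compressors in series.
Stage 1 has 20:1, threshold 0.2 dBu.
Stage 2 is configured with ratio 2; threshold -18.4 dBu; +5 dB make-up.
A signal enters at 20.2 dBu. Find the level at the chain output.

-3.6 dBu

Stage 1: 20 dB above 0.2 dBu, reduced 20:1 to 1 dB above → 1.2 dBu.
Stage 2: 1.2 dBu is 19.6 dB over -18.4 dBu; at 2:1 that becomes 9.8 dB over, giving -8.6 dBu; +5 dB make-up → -3.6 dBu.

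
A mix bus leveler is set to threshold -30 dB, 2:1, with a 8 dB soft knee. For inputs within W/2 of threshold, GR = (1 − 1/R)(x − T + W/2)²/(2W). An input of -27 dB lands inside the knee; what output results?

x − T + W/2 = -27 − (-30) + 4 = 7.
GR = (1 − 1/2) × 7² / 16 = 0.5 × 49 / 16 = 1.53125 dB.
Output = -27 − 1.53125 = -28.53125 dB.

-28.53125 dB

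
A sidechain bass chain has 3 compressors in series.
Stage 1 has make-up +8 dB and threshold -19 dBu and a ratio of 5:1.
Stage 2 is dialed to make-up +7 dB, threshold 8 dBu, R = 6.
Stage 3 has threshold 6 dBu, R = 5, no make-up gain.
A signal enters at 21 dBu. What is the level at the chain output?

Stage 1: overshoot 40 dB → 40/5 = 8 dB → -11 dBu; +8 dB make-up → -3 dBu.
Stage 2: -3 dBu is at or below the 8 dBu threshold — no compression; make-up brings it to 4 dBu.
Stage 3: 4 dBu ≤ 6 dBu, so stage 3 doesn't engage; output 4 dBu.

4 dBu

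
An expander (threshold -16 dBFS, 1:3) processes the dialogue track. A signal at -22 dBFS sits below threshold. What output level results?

-34 dBFS

The input is 6 dB below the -16 dBFS threshold.
A 1:3 expander multiplies undershoot by 3: 6 × 3 = 18 dB below threshold.
Output = -16 − 18 = -34 dBFS.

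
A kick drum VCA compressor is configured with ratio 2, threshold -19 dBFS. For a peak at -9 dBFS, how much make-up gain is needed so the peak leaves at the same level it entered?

5 dB

The peak compresses to -19 + 10/2 = -14 dBFS.
To reach -9 dBFS requires -9 − (-14) = 5 dB of make-up.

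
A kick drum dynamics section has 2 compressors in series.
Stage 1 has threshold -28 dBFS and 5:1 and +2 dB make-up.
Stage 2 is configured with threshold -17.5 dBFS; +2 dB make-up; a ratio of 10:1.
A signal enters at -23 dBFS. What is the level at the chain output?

-23 dBFS

Stage 1: 5 dB above -28 dBFS, reduced 5:1 to 1 dB above → -27 dBFS; +2 dB make-up → -25 dBFS.
Stage 2: below threshold (-25 ≤ -17.5); passes unchanged; make-up brings it to -23 dBFS.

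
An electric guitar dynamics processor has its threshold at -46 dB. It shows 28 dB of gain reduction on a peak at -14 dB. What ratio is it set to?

Input overshoot = -14 − (-46) = 32 dB.
Output overshoot = 32 − 28 = 4 dB.
Ratio = input overshoot / output overshoot = 32 / 4 = 8.

8:1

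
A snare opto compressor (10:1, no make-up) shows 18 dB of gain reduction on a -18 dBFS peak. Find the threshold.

-38 dBFS

Let T be the threshold. Output overshoot = (input overshoot)/R, so -36 − T = (-18 − T)/10.
10·(-36 − T) = -18 − T → 9·T = -360 − (-18) = -342.
T = -342/9 = -38 dBFS.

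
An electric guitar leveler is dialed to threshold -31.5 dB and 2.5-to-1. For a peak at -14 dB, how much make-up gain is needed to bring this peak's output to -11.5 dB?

Without make-up, output = threshold + overshoot/2.5 = -31.5 + 7 = -24.5 dB.
Gap to target: 13 dB.

13 dB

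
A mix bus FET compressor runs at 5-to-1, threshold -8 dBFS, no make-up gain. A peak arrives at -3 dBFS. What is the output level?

-7 dBFS

Overshoot: -3 − (-8) = 5 dB.
At 5:1 the overshoot is divided by 5, leaving 1 dB above threshold.
Output = -8 + 1 = -7 dBFS.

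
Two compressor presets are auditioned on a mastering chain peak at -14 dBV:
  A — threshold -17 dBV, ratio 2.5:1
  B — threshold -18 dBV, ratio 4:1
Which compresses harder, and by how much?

A: GR = 3 − 3/2.5 = 1.8 dB.
B: GR = 4 − 4/4 = 3 dB.
B applies 1.2 dB more gain reduction.

B, by 1.2 dB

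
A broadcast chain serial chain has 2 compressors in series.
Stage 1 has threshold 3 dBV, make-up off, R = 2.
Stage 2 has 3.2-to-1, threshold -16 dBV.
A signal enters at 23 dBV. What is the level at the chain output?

Stage 1: 23 dBV is 20 dB over 3 dBV; at 2:1 that becomes 10 dB over, giving 13 dBV.
Stage 2: 13 dBV is 29 dB over -16 dBV; at 3.2:1 that becomes 9.0625 dB over, giving -6.9375 dBV.

-6.9375 dBV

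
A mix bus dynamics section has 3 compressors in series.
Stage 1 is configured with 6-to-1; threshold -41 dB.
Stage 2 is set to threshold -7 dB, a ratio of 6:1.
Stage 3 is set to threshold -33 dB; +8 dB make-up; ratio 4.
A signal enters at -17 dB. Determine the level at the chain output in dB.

Stage 1: 24 dB above -41 dB, reduced 6:1 to 4 dB above → -37 dB.
Stage 2: -37 dB is at or below the -7 dB threshold — no compression; output -37 dB.
Stage 3: below threshold (-37 ≤ -33); passes unchanged; make-up brings it to -29 dB.

-29 dB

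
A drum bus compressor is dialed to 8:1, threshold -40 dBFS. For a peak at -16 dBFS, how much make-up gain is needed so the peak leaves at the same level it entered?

21 dB

Overshoot 24 dB → 24/8 = 3 dB after compression, so the compressed level is -40 + 3 = -37 dBFS.
Make-up = target − compressed = -16 − (-37) = 21 dB.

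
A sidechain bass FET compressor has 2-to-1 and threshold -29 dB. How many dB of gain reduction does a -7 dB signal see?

-7 dB exceeds the threshold by 22 dB.
After 2:1 compression the overshoot becomes 22/2 = 11 dB.
Gain reduction = 22 − 11 = 11 dB.

11 dB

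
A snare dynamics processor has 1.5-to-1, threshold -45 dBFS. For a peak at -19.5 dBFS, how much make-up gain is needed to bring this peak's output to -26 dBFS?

2 dB

Overshoot 25.5 dB → 25.5/1.5 = 17 dB after compression, so the compressed level is -45 + 17 = -28 dBFS.
Make-up = target − compressed = -26 − (-28) = 2 dB.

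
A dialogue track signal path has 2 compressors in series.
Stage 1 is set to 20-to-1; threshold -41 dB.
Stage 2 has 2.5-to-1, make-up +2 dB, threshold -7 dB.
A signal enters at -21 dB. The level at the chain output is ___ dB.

-38 dB

Stage 1: 20 dB above -41 dB, reduced 20:1 to 1 dB above → -40 dB.
Stage 2: -40 dB is at or below the -7 dB threshold — no compression; make-up brings it to -38 dB.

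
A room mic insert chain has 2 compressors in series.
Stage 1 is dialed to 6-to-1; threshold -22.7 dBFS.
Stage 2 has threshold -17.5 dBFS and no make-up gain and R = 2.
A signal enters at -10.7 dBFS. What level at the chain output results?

-20.7 dBFS

Stage 1: -10.7 dBFS is 12 dB over -22.7 dBFS; at 6:1 that becomes 2 dB over, giving -20.7 dBFS.
Stage 2: below threshold (-20.7 ≤ -17.5); passes unchanged; output -20.7 dBFS.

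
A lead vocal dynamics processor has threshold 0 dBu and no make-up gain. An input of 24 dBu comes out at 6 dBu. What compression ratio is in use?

Input overshoot = 24 − 0 = 24 dB; output overshoot = 6 − 0 = 6 dB.
Ratio = 24 / 6 = 4.

4:1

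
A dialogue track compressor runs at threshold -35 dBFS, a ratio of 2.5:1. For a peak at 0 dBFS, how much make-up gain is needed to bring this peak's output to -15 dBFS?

Without make-up, output = threshold + overshoot/2.5 = -35 + 14 = -21 dBFS.
Gap to target: 6 dB.

6 dB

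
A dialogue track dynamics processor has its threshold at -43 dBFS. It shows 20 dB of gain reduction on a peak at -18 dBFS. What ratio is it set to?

5:1

Input overshoot = -18 − (-43) = 25 dB.
Output overshoot = 25 − 20 = 5 dB.
Ratio = input overshoot / output overshoot = 25 / 5 = 5.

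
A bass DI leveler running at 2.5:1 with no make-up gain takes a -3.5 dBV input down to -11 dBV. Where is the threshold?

Let T be the threshold. Output overshoot = (input overshoot)/R, so -11 − T = (-3.5 − T)/2.5.
2.5·(-11 − T) = -3.5 − T → 1.5·T = -27.5 − (-3.5) = -24.
T = -24/1.5 = -16 dBV.

-16 dBV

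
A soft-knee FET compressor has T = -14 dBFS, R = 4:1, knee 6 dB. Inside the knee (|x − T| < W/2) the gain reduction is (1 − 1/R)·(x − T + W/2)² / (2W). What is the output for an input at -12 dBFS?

-13.5625 dBFS

x − T + W/2 = -12 − (-14) + 3 = 5.
GR = (1 − 1/4) × 5² / 12 = 0.75 × 25 / 12 = 1.5625 dB.
Output = -12 − 1.5625 = -13.5625 dBFS.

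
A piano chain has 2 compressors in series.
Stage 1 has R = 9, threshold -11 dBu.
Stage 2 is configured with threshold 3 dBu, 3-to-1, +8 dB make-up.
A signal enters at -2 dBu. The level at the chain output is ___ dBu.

-2 dBu

Stage 1: 9 dB above -11 dBu, reduced 9:1 to 1 dB above → -10 dBu.
Stage 2: -10 dBu ≤ 3 dBu, so stage 2 doesn't engage; make-up brings it to -2 dBu.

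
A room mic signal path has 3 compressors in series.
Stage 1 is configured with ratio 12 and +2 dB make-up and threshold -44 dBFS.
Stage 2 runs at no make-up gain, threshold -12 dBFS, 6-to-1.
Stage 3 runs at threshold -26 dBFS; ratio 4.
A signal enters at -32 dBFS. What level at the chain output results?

Stage 1: -32 dBFS is 12 dB over -44 dBFS; at 12:1 that becomes 1 dB over, giving -43 dBFS; +2 dB make-up → -41 dBFS.
Stage 2: -41 dBFS ≤ -12 dBFS, so stage 2 doesn't engage; output -41 dBFS.
Stage 3: below threshold (-41 ≤ -26); passes unchanged; output -41 dBFS.

-41 dBFS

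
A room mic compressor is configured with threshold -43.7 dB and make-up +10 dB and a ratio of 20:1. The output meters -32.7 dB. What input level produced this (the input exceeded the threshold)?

Before make-up, the level was -32.7 − 10 = -42.7 dB.
That's 1 dB above the -43.7 dB threshold.
Undo the ratio: input overshoot = 1 × 20 = 20 dB, giving input = -23.7 dB.

-23.7 dB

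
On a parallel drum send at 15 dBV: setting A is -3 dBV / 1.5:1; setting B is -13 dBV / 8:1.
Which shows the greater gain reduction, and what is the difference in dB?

B, by 18.5 dB

A: GR = 18 − 18/1.5 = 6 dB.
B: GR = 28 − 28/8 = 24.5 dB.
B reduces 18.5 dB more.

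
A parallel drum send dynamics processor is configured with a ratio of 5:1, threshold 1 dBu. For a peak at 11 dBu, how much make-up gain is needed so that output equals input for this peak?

8 dB

Without make-up, output = threshold + overshoot/5 = 1 + 2 = 3 dBu.
Gap to target: 8 dB.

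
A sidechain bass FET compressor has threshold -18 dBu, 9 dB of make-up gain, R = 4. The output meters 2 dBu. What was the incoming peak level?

Before make-up, the level was 2 − 9 = -7 dBu.
Post-compression overshoot = -7 − (-18) = 11 dB.
Undo the ratio: input overshoot = 11 × 4 = 44 dB, giving input = 26 dBu.

26 dBu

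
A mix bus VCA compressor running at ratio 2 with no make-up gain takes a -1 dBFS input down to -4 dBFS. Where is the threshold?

Gain reduction = -1 − (-4) = 3 dB; output overshoot = GR / (R − 1) = 3 / 1 = 3 dB.
Threshold = output − output overshoot = -4 − 3 = -7 dBFS.

-7 dBFS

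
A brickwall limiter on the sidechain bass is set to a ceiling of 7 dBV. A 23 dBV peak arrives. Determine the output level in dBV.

A brickwall limiter is an ∞:1 compressor: any input above the ceiling is clamped to 7 dBV.

7 dBV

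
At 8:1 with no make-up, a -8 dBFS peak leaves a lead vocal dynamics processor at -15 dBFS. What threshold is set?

-16 dBFS

Gain reduction = -8 − (-15) = 7 dB; output overshoot = GR / (R − 1) = 7 / 7 = 1 dB.
Threshold = output − output overshoot = -15 − 1 = -16 dBFS.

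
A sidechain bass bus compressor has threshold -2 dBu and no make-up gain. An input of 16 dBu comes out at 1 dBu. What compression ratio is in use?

Input overshoot = 16 − (-2) = 18 dB; output overshoot = 1 − (-2) = 3 dB.
Ratio = 18 / 3 = 6.

6:1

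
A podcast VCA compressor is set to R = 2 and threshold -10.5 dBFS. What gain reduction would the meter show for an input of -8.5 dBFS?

1 dB

Overshoot = -8.5 − (-10.5) = 2 dB.
A 2:1 ratio leaves 1 dB of that excess.
So the signal is attenuated by 2 − 1 = 1 dB.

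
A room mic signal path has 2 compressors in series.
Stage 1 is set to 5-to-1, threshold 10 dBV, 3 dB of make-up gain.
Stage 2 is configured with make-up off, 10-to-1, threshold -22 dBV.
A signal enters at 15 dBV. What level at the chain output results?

-18.4 dBV

Stage 1: 5 dB above 10 dBV, reduced 5:1 to 1 dB above → 11 dBV; +3 dB make-up → 14 dBV.
Stage 2: 36 dB above -22 dBV, reduced 10:1 to 3.6 dB above → -18.4 dBV.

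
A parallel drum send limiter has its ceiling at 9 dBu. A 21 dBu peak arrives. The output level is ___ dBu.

9 dBu

At ∞:1, everything above 9 dBu is held at the ceiling.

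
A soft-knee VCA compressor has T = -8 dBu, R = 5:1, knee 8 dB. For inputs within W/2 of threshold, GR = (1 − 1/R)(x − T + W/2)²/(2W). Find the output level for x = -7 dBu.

-8.25 dBu

x − T + W/2 = -7 − (-8) + 4 = 5.
GR = (1 − 1/5) × 5² / 16 = 0.8 × 25 / 16 = 1.25 dB.
Output = -7 − 1.25 = -8.25 dBu.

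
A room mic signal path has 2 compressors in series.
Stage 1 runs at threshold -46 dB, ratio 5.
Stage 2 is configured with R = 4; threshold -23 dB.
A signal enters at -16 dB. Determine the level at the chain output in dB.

Stage 1: overshoot 30 dB → 30/5 = 6 dB → -40 dB.
Stage 2: -40 dB is at or below the -23 dB threshold — no compression; output -40 dB.

-40 dB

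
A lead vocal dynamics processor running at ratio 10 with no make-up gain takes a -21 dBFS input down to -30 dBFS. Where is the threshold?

Let T be the threshold. Output overshoot = (input overshoot)/R, so -30 − T = (-21 − T)/10.
10·(-30 − T) = -21 − T → 9·T = -300 − (-21) = -279.
T = -279/9 = -31 dBFS.

-31 dBFS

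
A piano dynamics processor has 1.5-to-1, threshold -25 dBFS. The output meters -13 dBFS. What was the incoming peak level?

Post-compression overshoot = -13 − (-25) = 12 dB.
Input overshoot = R × output overshoot = 18 dB → input = -25 + 18 = -7 dBFS.

-7 dBFS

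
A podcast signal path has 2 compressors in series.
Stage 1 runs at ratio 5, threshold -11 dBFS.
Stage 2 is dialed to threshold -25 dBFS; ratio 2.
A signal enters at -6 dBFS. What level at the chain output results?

Stage 1: 5 dB above -11 dBFS, reduced 5:1 to 1 dB above → -10 dBFS.
Stage 2: overshoot 15 dB → 15/2 = 7.5 dB → -17.5 dBFS.

-17.5 dBFS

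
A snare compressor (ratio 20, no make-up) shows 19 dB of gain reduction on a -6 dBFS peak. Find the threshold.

Gain reduction = -6 − (-25) = 19 dB; output overshoot = GR / (R − 1) = 19 / 19 = 1 dB.
Threshold = output − output overshoot = -25 − 1 = -26 dBFS.

-26 dBFS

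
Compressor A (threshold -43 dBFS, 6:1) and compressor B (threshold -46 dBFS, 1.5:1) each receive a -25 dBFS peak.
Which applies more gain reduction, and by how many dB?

A, by 8 dB

A: overshoot 18 dB → output overshoot 3 dB → GR 15 dB.
B: overshoot 21 dB → output overshoot 14 dB → GR 7 dB.
Difference: 8 dB in favour of A.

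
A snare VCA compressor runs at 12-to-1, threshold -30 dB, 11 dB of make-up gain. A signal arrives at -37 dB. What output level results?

-37 dB is 7 dB below the -30 dB threshold, so no gain reduction is applied.
Make-up gain adds 11 dB: -37 + 11 = -26 dB.

-26 dB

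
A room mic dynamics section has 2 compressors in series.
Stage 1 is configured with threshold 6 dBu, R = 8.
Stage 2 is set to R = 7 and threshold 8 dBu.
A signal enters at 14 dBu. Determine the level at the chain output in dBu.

7 dBu

Stage 1: 14 dBu is 8 dB over 6 dBu; at 8:1 that becomes 1 dB over, giving 7 dBu.
Stage 2: 7 dBu is at or below the 8 dBu threshold — no compression; output 7 dBu.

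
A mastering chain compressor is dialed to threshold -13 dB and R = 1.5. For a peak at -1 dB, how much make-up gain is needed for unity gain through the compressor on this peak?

4 dB

Overshoot 12 dB → 12/1.5 = 8 dB after compression, so the compressed level is -13 + 8 = -5 dB.
Make-up = target − compressed = -1 − (-5) = 4 dB.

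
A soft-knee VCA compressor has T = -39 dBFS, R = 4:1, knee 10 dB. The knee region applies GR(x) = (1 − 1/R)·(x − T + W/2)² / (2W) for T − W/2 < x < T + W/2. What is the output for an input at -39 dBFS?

x − T + W/2 = -39 − (-39) + 5 = 5.
GR = (1 − 1/4) × 5² / 20 = 0.75 × 25 / 20 = 0.9375 dB.
Output = -39 − 0.9375 = -39.9375 dBFS.

-39.9375 dBFS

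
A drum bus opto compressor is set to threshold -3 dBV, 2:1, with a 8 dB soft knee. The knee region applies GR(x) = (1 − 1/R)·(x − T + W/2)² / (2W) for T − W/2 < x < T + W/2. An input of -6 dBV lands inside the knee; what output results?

x − T + W/2 = -6 − (-3) + 4 = 1.
GR = (1 − 1/2) × 1² / 16 = 0.5 × 1 / 16 = 0.03125 dB.
Output = -6 − 0.03125 = -6.03125 dBV.

-6.03125 dBV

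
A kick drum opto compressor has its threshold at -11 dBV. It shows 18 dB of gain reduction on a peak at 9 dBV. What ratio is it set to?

Input overshoot = 9 − (-11) = 20 dB.
Output overshoot = 20 − 18 = 2 dB.
Ratio = input overshoot / output overshoot = 20 / 2 = 10.

10:1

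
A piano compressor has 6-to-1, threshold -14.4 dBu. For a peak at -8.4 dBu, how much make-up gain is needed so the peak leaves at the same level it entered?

5 dB

Without make-up, output = threshold + overshoot/6 = -14.4 + 1 = -13.4 dBu.
Gap to target: 5 dB.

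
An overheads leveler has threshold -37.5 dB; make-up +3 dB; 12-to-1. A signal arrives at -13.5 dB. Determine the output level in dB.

The input is 24 dB above the -37.5 dB threshold.
12:1 compression reduces that to 24/12 = 2 dB over.
That puts the output at -35.5 dB; make-up adds 3 dB, giving -32.5 dB.

-32.5 dB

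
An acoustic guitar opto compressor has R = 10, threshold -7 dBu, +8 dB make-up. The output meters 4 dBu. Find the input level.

23 dBu

Remove make-up: 4 − 8 = -4 dBu.
The compressed level sits -4 − (-7) = 3 dB over threshold.
Before 10:1 compression the overshoot was 3 × 10 = 30 dB, so input = -7 + 30 = 23 dBu.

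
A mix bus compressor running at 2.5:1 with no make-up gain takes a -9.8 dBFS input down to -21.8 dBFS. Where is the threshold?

Gain reduction = -9.8 − (-21.8) = 12 dB; output overshoot = GR / (R − 1) = 12 / 1.5 = 8 dB.
Threshold = output − output overshoot = -21.8 − 8 = -29.8 dBFS.

-29.8 dBFS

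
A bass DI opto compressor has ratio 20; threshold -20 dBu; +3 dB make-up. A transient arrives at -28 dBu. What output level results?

-25 dBu

-28 dBu is 8 dB below the -20 dBu threshold, so no gain reduction is applied.
Make-up gain adds 3 dB: -28 + 3 = -25 dBu.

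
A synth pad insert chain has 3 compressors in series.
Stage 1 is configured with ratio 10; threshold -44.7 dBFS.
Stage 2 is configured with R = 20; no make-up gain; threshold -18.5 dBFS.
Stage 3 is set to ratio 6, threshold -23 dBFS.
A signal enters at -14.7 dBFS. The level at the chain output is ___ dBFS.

-41.7 dBFS

Stage 1: overshoot 30 dB → 30/10 = 3 dB → -41.7 dBFS.
Stage 2: -41.7 dBFS is at or below the -18.5 dBFS threshold — no compression; output -41.7 dBFS.
Stage 3: -41.7 dBFS ≤ -23 dBFS, so stage 3 doesn't engage; output -41.7 dBFS.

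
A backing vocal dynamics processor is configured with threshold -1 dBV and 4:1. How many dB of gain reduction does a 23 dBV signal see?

23 dBV exceeds the threshold by 24 dB.
A 4:1 ratio leaves 6 dB of that excess.
So the signal is attenuated by 24 − 6 = 18 dB.

18 dB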